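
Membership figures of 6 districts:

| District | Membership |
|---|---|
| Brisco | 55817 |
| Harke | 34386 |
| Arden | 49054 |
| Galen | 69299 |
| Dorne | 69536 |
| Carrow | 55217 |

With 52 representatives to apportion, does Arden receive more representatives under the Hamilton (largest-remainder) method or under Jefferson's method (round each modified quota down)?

Hamilton: Brisco 9, Harke 5, Arden 8, Galen 11, Dorne 11, Carrow 8.
Jefferson: Brisco 9, Harke 5, Arden 7, Galen 11, Dorne 11, Carrow 9.
Arden gets 8 under Hamilton and 7 under Jefferson.

Hamilton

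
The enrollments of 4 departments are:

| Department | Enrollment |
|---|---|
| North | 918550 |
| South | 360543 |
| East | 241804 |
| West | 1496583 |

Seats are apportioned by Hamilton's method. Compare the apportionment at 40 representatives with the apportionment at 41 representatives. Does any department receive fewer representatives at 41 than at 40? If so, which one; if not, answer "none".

At 40 seats: North 12, South 5, East 3, West 20.
At 41 seats: North 13, South 5, East 3, West 20.
No department's allocation decreased.

none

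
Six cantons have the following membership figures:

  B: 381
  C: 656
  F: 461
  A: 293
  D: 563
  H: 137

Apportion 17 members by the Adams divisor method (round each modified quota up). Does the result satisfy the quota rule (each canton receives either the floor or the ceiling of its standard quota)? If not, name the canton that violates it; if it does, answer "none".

Standard quotas: B 2.600, C 4.477, F 3.146, A 2.000, D 3.842, H 0.935.
Adams allocation: B 3, C 4, F 3, A 2, D 4, H 1.
Every allocation lies between the lower and upper quota.

none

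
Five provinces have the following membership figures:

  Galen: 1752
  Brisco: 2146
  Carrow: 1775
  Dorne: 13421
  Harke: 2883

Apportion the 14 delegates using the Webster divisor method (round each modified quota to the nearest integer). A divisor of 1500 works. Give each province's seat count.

Galen 1, Brisco 1, Carrow 1, Dorne 9, Harke 2

With modified divisor 1500: modified quotas Galen 1.168, Brisco 1.431, Carrow 1.183, Dorne 8.947, Harke 1.922.
Rounding to the nearest integer: Galen 1, Brisco 1, Carrow 1, Dorne 9, Harke 2 (total 14).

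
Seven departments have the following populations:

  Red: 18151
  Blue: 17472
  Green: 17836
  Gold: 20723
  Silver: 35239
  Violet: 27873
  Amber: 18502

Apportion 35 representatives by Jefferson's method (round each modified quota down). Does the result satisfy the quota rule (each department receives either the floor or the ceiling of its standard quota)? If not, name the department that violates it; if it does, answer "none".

Standard quotas: Red 4.078, Blue 3.925, Green 4.007, Gold 4.655, Silver 7.917, Violet 6.262, Amber 4.157.
Jefferson allocation: Red 4, Blue 4, Green 4, Gold 5, Silver 8, Violet 6, Amber 4.
Every allocation lies between the lower and upper quota.

none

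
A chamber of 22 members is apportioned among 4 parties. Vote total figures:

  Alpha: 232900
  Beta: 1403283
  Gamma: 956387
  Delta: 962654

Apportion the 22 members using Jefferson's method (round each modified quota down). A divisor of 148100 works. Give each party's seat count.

Alpha=1, Beta=9, Gamma=6, Delta=6

With modified divisor 148100: modified quotas Alpha 1.573, Beta 9.475, Gamma 6.458, Delta 6.500.
Rounding down: Alpha 1, Beta 9, Gamma 6, Delta 6 (total 22).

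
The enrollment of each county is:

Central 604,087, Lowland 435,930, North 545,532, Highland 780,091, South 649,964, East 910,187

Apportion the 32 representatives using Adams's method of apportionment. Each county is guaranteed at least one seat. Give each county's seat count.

Standard divisor 3925791/32 ≈ 122680.969; standard quotas: Central 4.924, Lowland 3.553, North 4.447, Highland 6.359, South 5.298, East 7.419.
Rounding up gives 5, 4, 5, 7, 6, 8 = 35 seats, so the divisor must be adjusted.
With modified divisor 133200: modified quotas Central 4.535, Lowland 3.273, North 4.096, Highland 5.857, South 4.880, East 6.833.
Rounding up: Central 5, Lowland 4, North 5, Highland 6, South 5, East 7 (total 32).

Central 5; Lowland 4; North 5; Highland 6; South 5; East 7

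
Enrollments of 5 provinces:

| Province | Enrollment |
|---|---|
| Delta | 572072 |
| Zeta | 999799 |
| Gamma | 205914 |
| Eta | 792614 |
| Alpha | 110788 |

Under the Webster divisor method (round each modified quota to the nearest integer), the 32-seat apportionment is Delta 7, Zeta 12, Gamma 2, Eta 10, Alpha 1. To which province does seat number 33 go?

Gamma

Priority for the next seat is population ÷ (current seats + 0.5).
Priorities: Delta 76276.267, Zeta 79983.920, Gamma 82365.600, Eta 75487.048, Alpha 73858.667.
Highest priority: Gamma.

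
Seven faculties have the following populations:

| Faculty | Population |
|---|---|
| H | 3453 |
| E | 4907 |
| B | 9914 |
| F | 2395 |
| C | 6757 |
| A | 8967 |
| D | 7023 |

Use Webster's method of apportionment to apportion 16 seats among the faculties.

H=1, E=2, B=4, F=1, C=2, A=3, D=3

Standard divisor 43416/16 ≈ 2713.5; standard quotas: H 1.273, E 1.808, B 3.654, F 0.883, C 2.490, A 3.305, D 2.588.
Rounding to the nearest integer gives H 1, E 2, B 4, F 1, C 2, A 3, D 3 — total 16, matching the house size, so no adjustment is needed.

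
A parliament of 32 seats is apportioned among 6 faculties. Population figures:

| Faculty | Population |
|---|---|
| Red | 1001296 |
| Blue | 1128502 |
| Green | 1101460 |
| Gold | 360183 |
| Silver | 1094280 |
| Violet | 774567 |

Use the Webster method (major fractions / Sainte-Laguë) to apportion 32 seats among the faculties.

Standard divisor 5460288/32 ≈ 170634; standard quotas: Red 5.868, Blue 6.614, Green 6.455, Gold 2.111, Silver 6.413, Violet 4.539.
Rounding to the nearest integer gives Red 6, Blue 7, Green 6, Gold 2, Silver 6, Violet 5 — total 32, matching the house size, so no adjustment is needed.

Red 6, Blue 7, Green 6, Gold 2, Silver 6, Violet 5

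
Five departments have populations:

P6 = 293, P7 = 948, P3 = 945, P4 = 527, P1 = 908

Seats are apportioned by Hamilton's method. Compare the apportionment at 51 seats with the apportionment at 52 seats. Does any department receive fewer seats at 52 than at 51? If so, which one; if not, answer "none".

P4

At 51 seats: P6 4, P7 13, P3 13, P4 8, P1 13.
At 52 seats: P6 4, P7 14, P3 14, P4 7, P1 13.
P4 drops from 8 to 7.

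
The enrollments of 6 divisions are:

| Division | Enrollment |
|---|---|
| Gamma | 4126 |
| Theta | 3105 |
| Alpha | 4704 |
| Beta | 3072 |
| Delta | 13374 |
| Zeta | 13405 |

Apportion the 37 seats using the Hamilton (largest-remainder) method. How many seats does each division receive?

Gamma 3; Theta 3; Alpha 4; Beta 3; Delta 12; Zeta 12

Total 41786; standard divisor 41786/37 ≈ 1129.351.
Standard quotas: Gamma 3.6534, Theta 2.7494, Alpha 4.1652, Beta 2.7201, Delta 11.8422, Zeta 11.8696.
Lower quotas: Gamma 3, Theta 2, Alpha 4, Beta 2, Delta 11, Zeta 11 (sum 33, leaving 4 seats).
Remainders in descending order: Zeta 0.8696, Delta 0.8422, Theta 0.7494, Beta 0.7201, Gamma 0.6534, Alpha 0.1652.
Largest remainders: Zeta, Delta, Theta, Beta receive the extra seats.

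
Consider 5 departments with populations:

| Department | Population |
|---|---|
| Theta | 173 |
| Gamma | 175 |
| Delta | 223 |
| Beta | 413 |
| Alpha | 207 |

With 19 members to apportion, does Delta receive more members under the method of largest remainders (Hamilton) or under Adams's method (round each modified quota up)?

Adams

Hamilton: Theta 3, Gamma 3, Delta 3, Beta 7, Alpha 3.
Adams: Theta 3, Gamma 3, Delta 4, Beta 6, Alpha 3.
Delta gets 3 under Hamilton and 4 under Adams.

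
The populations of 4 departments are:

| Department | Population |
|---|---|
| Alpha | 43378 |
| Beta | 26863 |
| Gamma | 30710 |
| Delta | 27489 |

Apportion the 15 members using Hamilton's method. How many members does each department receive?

Alpha 5; Beta 3; Gamma 4; Delta 3

Total 128440; standard divisor 128440/15 ≈ 8562.667.
Standard quotas: Alpha 5.0659, Beta 3.1372, Gamma 3.5865, Delta 3.2103.
Lower quotas: Alpha 5, Beta 3, Gamma 3, Delta 3 (sum 14, leaving 1 seat).
Remainders in descending order: Gamma 0.5865, Delta 0.2103, Beta 0.1372, Alpha 0.0659.
The surplus seat goes to Gamma.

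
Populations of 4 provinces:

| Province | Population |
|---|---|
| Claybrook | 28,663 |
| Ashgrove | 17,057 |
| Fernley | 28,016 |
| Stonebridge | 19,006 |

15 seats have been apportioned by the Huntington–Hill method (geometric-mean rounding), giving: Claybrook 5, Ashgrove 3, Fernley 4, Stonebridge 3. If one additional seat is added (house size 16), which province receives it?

Priority for the next seat is population ÷ (√(s·(s+1))).
Priorities: Claybrook 5233.124, Ashgrove 4923.932, Fernley 6264.568, Stonebridge 5486.560.
Highest priority: Fernley.

Fernley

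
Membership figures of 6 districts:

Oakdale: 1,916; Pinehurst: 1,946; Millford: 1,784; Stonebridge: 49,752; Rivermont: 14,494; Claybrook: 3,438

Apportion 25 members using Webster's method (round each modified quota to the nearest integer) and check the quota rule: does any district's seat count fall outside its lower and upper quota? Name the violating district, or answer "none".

Standard quotas: Oakdale 0.653, Pinehurst 0.663, Millford 0.608, Stonebridge 16.962, Rivermont 4.941, Claybrook 1.172.
Webster allocation: Oakdale 1, Pinehurst 1, Millford 1, Stonebridge 16, Rivermont 5, Claybrook 1.
Every allocation lies between the lower and upper quota.

none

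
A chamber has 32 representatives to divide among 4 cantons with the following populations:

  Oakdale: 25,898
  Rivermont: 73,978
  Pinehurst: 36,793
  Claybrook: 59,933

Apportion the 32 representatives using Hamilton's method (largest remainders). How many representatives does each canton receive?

Standard divisor: 196602 ÷ 32 ≈ 6143.812.
Standard quotas: Oakdale 4.2153, Rivermont 12.0411, Pinehurst 5.9886, Claybrook 9.7550.
Lower quotas: Oakdale 4, Rivermont 12, Pinehurst 5, Claybrook 9 (sum 30, leaving 2 seats).
Remainders in descending order: Pinehurst 0.9886, Claybrook 0.7550, Oakdale 0.2153, Rivermont 0.0411.
Largest remainders: Pinehurst, Claybrook receive the extra seats.

Oakdale 4; Rivermont 12; Pinehurst 6; Claybrook 10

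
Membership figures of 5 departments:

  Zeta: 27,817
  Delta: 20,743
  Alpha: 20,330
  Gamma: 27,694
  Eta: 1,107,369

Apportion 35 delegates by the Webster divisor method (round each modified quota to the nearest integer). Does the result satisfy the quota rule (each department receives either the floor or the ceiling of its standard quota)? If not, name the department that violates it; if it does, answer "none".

Standard quotas: Zeta 0.809, Delta 0.603, Alpha 0.591, Gamma 0.805, Eta 32.192.
Webster allocation: Zeta 1, Delta 1, Alpha 1, Gamma 1, Eta 31.
Eta has quota 32.192 (lower 32, upper 33) but receives 31 — outside the quota interval.

Eta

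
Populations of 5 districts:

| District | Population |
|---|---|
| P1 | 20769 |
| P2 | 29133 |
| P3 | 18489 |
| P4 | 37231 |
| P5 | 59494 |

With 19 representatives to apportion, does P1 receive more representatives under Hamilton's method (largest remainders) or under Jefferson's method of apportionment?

Hamilton

Hamilton: P1 3, P2 3, P3 2, P4 4, P5 7.
Jefferson: P1 2, P2 3, P3 2, P4 5, P5 7.
P1 gets 3 under Hamilton and 2 under Jefferson.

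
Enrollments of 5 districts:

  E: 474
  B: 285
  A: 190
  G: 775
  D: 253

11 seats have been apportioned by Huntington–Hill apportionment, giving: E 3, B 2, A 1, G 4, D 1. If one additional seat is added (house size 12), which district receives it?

Priority for the next seat is population ÷ (√(s·(s+1))).
Priorities: E 136.832, B 116.351, A 134.350, G 173.295, D 178.898.
Highest priority: D.

D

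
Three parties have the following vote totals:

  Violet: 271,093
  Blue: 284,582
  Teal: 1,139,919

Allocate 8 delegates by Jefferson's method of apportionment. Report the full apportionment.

Standard divisor 1695594/8 ≈ 211949.25; standard quotas: Violet 1.279, Blue 1.343, Teal 5.378.
Rounding down gives 1, 1, 5 = 7 seats, so the divisor must be adjusted.
With modified divisor 176400: modified quotas Violet 1.537, Blue 1.613, Teal 6.462.
Rounding down: Violet 1, Blue 1, Teal 6 (total 8).

Violet 1, Blue 1, Teal 6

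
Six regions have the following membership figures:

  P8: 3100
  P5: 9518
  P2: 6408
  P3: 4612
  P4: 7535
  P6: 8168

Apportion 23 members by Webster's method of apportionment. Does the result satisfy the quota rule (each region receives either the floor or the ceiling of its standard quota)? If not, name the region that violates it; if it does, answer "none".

Standard quotas: P8 1.812, P5 5.565, P2 3.746, P3 2.696, P4 4.405, P6 4.775.
Webster allocation: P8 2, P5 5, P2 4, P3 3, P4 4, P6 5.
Every allocation lies between the lower and upper quota.

none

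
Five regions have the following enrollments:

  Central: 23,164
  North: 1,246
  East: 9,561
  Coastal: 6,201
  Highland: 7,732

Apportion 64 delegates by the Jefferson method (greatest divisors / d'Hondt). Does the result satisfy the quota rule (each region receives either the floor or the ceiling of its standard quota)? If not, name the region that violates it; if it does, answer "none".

Central

Standard quotas: Central 30.947, North 1.665, East 12.774, Coastal 8.285, Highland 10.330.
Jefferson allocation: Central 32, North 1, East 13, Coastal 8, Highland 10.
Central has quota 30.947 (lower 30, upper 31) but receives 32 — outside the quota interval.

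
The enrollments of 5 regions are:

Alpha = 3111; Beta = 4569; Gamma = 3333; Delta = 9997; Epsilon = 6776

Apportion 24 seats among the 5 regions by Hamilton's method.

Alpha 3, Beta 4, Gamma 3, Delta 8, Epsilon 6

Total 27786; standard divisor 27786/24 ≈ 1157.75.
Standard quotas: Alpha 2.6871, Beta 3.9464, Gamma 2.8789, Delta 8.6349, Epsilon 5.8527.
Lower quotas: Alpha 2, Beta 3, Gamma 2, Delta 8, Epsilon 5 (sum 20, leaving 4 seats).
Remainders in descending order: Beta 0.9464, Gamma 0.8789, Epsilon 0.8527, Alpha 0.6871, Delta 0.6349.
Largest remainders: Beta, Gamma, Epsilon, Alpha receive the extra seats.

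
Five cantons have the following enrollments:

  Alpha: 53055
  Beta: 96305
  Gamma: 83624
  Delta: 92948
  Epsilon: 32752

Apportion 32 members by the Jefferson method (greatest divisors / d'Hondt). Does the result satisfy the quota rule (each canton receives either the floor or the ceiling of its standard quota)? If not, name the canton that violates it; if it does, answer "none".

none

Standard quotas: Alpha 4.733, Beta 8.592, Gamma 7.461, Delta 8.292, Epsilon 2.922.
Jefferson allocation: Alpha 5, Beta 9, Gamma 7, Delta 8, Epsilon 3.
Every allocation lies between the lower and upper quota.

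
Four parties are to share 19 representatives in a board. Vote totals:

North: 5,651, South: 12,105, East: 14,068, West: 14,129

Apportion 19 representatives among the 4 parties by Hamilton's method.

Standard divisor: 45953 ÷ 19 ≈ 2418.579.
Standard quotas: North 2.3365, South 5.0050, East 5.8166, West 5.8419.
Lower quotas: North 2, South 5, East 5, West 5 (sum 17, leaving 2 seats).
Remainders in descending order: West 0.8419, East 0.8166, North 0.3365, South 0.0050.
Largest remainders: West, East receive the extra seats.

North 2; South 5; East 6; West 6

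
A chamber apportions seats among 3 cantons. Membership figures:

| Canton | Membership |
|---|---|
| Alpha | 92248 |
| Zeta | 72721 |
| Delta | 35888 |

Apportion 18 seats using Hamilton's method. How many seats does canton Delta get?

Total 200857; standard divisor 200857/18 ≈ 11158.722.
Standard quotas: Alpha 8.2669, Zeta 6.5170, Delta 3.2161.
Lower quotas: Alpha 8, Zeta 6, Delta 3 (sum 17, leaving 1 seat).
Remainders in descending order: Zeta 0.5170, Alpha 0.2669, Delta 0.2161.
Largest remainder: Zeta receives the extra seat.
Delta receives 3.

3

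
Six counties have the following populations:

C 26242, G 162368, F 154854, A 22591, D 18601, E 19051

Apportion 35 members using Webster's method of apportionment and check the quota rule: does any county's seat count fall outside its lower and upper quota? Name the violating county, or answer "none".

none

Standard quotas: C 2.275, G 14.077, F 13.425, A 1.959, D 1.613, E 1.652.
Webster allocation: C 2, G 14, F 13, A 2, D 2, E 2.
Every allocation lies between the lower and upper quota.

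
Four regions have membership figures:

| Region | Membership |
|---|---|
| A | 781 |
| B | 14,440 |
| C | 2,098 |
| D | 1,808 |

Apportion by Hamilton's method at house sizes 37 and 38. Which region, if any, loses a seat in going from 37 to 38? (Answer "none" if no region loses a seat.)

At 37 seats: A 2, B 28, C 4, D 3.
At 38 seats: A 1, B 29, C 4, D 4.
A drops from 2 to 1.

A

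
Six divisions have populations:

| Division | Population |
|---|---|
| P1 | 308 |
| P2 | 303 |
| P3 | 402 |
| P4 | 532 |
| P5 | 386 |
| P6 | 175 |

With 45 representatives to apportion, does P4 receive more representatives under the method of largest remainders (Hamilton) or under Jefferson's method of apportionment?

Hamilton: P1 7, P2 6, P3 9, P4 11, P5 8, P6 4.
Jefferson: P1 7, P2 6, P3 9, P4 12, P5 8, P6 3.
P4 gets 11 under Hamilton and 12 under Jefferson.

Jefferson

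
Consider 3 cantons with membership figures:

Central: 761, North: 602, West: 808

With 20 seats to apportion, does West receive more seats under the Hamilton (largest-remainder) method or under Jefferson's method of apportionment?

Jefferson

Hamilton: Central 7, North 6, West 7.
Jefferson: Central 7, North 5, West 8.
West gets 7 under Hamilton and 8 under Jefferson.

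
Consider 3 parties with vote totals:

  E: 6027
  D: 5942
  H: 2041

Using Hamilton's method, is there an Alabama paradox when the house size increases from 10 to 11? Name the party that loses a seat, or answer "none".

At 10 seats: E 4, D 4, H 2.
At 11 seats: E 5, D 5, H 1.
H drops from 2 to 1.

H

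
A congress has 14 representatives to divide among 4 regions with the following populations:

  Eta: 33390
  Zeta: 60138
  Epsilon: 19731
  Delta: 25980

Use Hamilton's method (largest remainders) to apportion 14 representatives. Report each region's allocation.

Eta 3, Zeta 6, Epsilon 2, Delta 3

The standard divisor is 139239/14 ≈ 9945.643.
Standard quotas: Eta 3.3572, Zeta 6.0467, Epsilon 1.9839, Delta 2.6122.
Lower quotas: Eta 3, Zeta 6, Epsilon 1, Delta 2 (sum 12, leaving 2 seats).
Remainders in descending order: Epsilon 0.9839, Delta 0.6122, Eta 0.3572, Zeta 0.0467.
The surplus seats go to Epsilon, Delta.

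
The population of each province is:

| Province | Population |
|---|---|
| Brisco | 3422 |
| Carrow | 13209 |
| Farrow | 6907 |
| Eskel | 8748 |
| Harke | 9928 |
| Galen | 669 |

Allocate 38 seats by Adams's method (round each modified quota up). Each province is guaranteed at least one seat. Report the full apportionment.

Standard divisor 42883/38 ≈ 1128.5; standard quotas: Brisco 3.032, Carrow 11.705, Farrow 6.121, Eskel 7.752, Harke 8.798, Galen 0.593.
Rounding up gives 4, 12, 7, 8, 9, 1 = 41 seats, so the divisor must be adjusted.
With modified divisor 1220: modified quotas Brisco 2.805, Carrow 10.827, Farrow 5.661, Eskel 7.170, Harke 8.138, Galen 0.548.
Rounding up: Brisco 3, Carrow 11, Farrow 6, Eskel 8, Harke 9, Galen 1 (total 38).

Brisco=3, Carrow=11, Farrow=6, Eskel=8, Harke=9, Galen=1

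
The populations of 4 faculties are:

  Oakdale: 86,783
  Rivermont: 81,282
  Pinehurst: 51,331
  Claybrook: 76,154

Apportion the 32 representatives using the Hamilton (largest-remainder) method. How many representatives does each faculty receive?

Total 295550; standard divisor 295550/32 ≈ 9235.938.
Standard quotas: Oakdale 9.3962, Rivermont 8.8006, Pinehurst 5.5577, Claybrook 8.2454.
Lower quotas: Oakdale 9, Rivermont 8, Pinehurst 5, Claybrook 8 (sum 30, leaving 2 seats).
Remainders in descending order: Rivermont 0.8006, Pinehurst 0.5577, Oakdale 0.3962, Claybrook 0.2454.
The surplus seats go to Rivermont, Pinehurst.

Oakdale=9; Rivermont=9; Pinehurst=6; Claybrook=8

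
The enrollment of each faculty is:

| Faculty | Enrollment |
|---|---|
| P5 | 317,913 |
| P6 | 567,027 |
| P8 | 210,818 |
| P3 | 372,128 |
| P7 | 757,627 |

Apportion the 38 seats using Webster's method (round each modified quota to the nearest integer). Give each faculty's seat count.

P5 5; P6 10; P8 4; P3 6; P7 13

Standard divisor 2225513/38 ≈ 58566.132; standard quotas: P5 5.428, P6 9.682, P8 3.600, P3 6.354, P7 12.936.
Rounding to the nearest integer gives P5 5, P6 10, P8 4, P3 6, P7 13 — total 38, matching the house size, so no adjustment is needed.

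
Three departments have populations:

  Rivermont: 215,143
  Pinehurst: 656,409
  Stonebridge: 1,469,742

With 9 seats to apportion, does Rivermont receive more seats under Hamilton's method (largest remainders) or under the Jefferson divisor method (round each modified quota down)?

Hamilton: Rivermont 1, Pinehurst 2, Stonebridge 6.
Jefferson: Rivermont 0, Pinehurst 3, Stonebridge 6.
Rivermont gets 1 under Hamilton and 0 under Jefferson.

Hamilton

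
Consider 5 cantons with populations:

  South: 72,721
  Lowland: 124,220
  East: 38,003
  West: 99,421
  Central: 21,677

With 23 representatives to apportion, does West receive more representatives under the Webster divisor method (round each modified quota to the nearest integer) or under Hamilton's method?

Webster

Webster: South 5, Lowland 8, East 2, West 7, Central 1.
Hamilton: South 5, Lowland 8, East 3, West 6, Central 1.
West gets 7 under Webster and 6 under Hamilton.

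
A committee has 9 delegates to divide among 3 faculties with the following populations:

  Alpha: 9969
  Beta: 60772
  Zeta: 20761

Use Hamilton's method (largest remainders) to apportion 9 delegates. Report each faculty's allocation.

Standard divisor: 91502 ÷ 9 ≈ 10166.889.
Standard quotas: Alpha 0.9805, Beta 5.9774, Zeta 2.0420.
Lower quotas: Alpha 0, Beta 5, Zeta 2 (sum 7, leaving 2 seats).
Remainders in descending order: Alpha 0.9805, Beta 0.9774, Zeta 0.0420.
The surplus seats go to Alpha, Beta.

Alpha=1, Beta=6, Zeta=2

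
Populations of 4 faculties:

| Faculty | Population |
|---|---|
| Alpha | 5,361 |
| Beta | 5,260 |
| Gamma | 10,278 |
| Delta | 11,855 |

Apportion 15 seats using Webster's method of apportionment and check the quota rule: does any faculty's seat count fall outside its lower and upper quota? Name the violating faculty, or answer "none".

none

Standard quotas: Alpha 2.455, Beta 2.409, Gamma 4.707, Delta 5.429.
Webster allocation: Alpha 2, Beta 2, Gamma 5, Delta 6.
Every allocation lies between the lower and upper quota.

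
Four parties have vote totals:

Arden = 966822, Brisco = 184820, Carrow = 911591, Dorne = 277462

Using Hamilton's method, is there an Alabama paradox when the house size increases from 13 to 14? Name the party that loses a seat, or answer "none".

none

At 13 seats: Arden 5, Brisco 1, Carrow 5, Dorne 2.
At 14 seats: Arden 6, Brisco 1, Carrow 5, Dorne 2.
No party's allocation decreased.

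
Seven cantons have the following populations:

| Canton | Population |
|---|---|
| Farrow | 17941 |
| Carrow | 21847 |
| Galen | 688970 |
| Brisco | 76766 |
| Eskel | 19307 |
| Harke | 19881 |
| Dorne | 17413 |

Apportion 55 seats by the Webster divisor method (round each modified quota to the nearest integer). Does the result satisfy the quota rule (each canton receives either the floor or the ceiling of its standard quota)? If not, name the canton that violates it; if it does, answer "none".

Galen

Standard quotas: Farrow 1.145, Carrow 1.394, Galen 43.953, Brisco 4.897, Eskel 1.232, Harke 1.268, Dorne 1.111.
Webster allocation: Farrow 1, Carrow 1, Galen 45, Brisco 5, Eskel 1, Harke 1, Dorne 1.
Galen has quota 43.953 (lower 43, upper 44) but receives 45 — outside the quota interval.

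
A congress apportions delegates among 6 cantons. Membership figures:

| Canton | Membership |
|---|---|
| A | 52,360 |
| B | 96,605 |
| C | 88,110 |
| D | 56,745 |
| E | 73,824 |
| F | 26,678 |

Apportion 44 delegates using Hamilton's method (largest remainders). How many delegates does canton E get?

Total 394322; standard divisor 394322/44 ≈ 8961.864.
Standard quotas: A 5.8425, B 10.7796, C 9.8317, D 6.3318, E 8.2376, F 2.9768.
Lower quotas: A 5, B 10, C 9, D 6, E 8, F 2 (sum 40, leaving 4 seats).
Remainders in descending order: F 0.9768, A 0.8425, C 0.8317, B 0.7796, D 0.3318, E 0.2376.
The surplus seats go to F, A, C, B.
E receives 8.

8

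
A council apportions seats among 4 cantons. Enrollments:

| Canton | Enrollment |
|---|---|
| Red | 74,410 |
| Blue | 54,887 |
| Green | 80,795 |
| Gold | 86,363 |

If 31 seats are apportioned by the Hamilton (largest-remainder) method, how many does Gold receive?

9

Total 296455; standard divisor 296455/31 ≈ 9563.065.
Standard quotas: Red 7.7810, Blue 5.7395, Green 8.4487, Gold 9.0309.
Lower quotas: Red 7, Blue 5, Green 8, Gold 9 (sum 29, leaving 2 seats).
Remainders in descending order: Red 0.7810, Blue 0.7395, Green 0.4487, Gold 0.0309.
The surplus seats go to Red, Blue.
Gold receives 9.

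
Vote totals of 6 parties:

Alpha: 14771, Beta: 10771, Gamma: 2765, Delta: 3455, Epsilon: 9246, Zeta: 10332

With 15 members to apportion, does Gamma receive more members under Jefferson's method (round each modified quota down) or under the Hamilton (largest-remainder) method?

Hamilton

Jefferson: Alpha 5, Beta 3, Gamma 0, Delta 1, Epsilon 3, Zeta 3.
Hamilton: Alpha 4, Beta 3, Gamma 1, Delta 1, Epsilon 3, Zeta 3.
Gamma gets 0 under Jefferson and 1 under Hamilton.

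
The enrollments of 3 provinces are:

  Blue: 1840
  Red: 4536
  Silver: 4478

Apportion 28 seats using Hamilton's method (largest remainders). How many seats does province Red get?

The standard divisor is 10854/28 ≈ 387.643.
Standard quotas: Blue 4.747, Red 11.701, Silver 11.552.
Lower quotas: Blue 4, Red 11, Silver 11 (sum 26, leaving 2 seats).
Remainders in descending order: Blue 0.747, Red 0.701, Silver 0.552.
Largest remainders: Blue, Red receive the extra seats.
Red receives 12.

12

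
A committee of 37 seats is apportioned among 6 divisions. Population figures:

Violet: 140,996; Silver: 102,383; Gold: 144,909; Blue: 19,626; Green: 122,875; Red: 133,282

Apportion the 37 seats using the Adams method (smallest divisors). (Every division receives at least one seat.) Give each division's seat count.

Violet 8, Silver 6, Gold 8, Blue 1, Green 7, Red 7

Standard divisor 664071/37 ≈ 17947.865; standard quotas: Violet 7.856, Silver 5.704, Gold 8.074, Blue 1.094, Green 6.846, Red 7.426.
Rounding up gives 8, 6, 9, 2, 7, 8 = 40 seats, so the divisor must be adjusted.
With modified divisor 20039: modified quotas Violet 7.036, Silver 5.109, Gold 7.231, Blue 0.979, Green 6.132, Red 6.651.
Rounding up: Violet 8, Silver 6, Gold 8, Blue 1, Green 7, Red 7 (total 37).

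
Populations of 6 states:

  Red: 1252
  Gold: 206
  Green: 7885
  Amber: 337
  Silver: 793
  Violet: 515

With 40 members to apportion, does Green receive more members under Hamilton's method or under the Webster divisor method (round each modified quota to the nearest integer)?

Hamilton: Red 4, Gold 1, Green 29, Amber 1, Silver 3, Violet 2.
Webster: Red 5, Gold 1, Green 28, Amber 1, Silver 3, Violet 2.
Green gets 29 under Hamilton and 28 under Webster.

Hamilton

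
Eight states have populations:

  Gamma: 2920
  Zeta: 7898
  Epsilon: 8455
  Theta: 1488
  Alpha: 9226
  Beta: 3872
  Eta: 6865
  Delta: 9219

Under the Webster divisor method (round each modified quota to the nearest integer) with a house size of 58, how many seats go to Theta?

2

Standard divisor 49943/58 ≈ 861.086; standard quotas: Gamma 3.391, Zeta 9.172, Epsilon 9.819, Theta 1.728, Alpha 10.714, Beta 4.497, Eta 7.972, Delta 10.706.
Rounding to the nearest integer gives Gamma 3, Zeta 9, Epsilon 10, Theta 2, Alpha 11, Beta 4, Eta 8, Delta 11 — total 58, matching the house size, so no adjustment is needed.
Theta receives 2.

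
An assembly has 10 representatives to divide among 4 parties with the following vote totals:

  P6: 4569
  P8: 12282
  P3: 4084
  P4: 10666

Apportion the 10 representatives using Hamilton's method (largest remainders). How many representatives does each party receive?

P6: 2; P8: 4; P3: 1; P4: 3

The standard divisor is 31601/10 ≈ 3160.1.
Standard quotas: P6 1.4458, P8 3.8866, P3 1.2924, P4 3.3752.
Lower quotas: P6 1, P8 3, P3 1, P4 3 (sum 8, leaving 2 seats).
Remainders in descending order: P8 0.8866, P6 0.4458, P4 0.3752, P3 0.2924.
The surplus seats go to P8, P6.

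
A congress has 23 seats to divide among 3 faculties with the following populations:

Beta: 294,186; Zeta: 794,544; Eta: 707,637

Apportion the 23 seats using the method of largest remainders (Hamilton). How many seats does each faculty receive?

Beta=4; Zeta=10; Eta=9

Total 1796367; standard divisor 1796367/23 ≈ 78102.913.
Standard quotas: Beta 3.7666, Zeta 10.1730, Eta 9.0603.
Lower quotas: Beta 3, Zeta 10, Eta 9 (sum 22, leaving 1 seat).
Remainders in descending order: Beta 0.7666, Zeta 0.1730, Eta 0.0603.
Largest remainder: Beta receives the extra seat.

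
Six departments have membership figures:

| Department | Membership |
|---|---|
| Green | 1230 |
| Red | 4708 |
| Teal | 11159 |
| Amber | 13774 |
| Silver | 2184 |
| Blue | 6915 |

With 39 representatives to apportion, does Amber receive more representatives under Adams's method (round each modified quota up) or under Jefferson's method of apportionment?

Adams: Green 2, Red 5, Teal 10, Amber 13, Silver 2, Blue 7.
Jefferson: Green 1, Red 4, Teal 11, Amber 14, Silver 2, Blue 7.
Amber gets 13 under Adams and 14 under Jefferson.

Jefferson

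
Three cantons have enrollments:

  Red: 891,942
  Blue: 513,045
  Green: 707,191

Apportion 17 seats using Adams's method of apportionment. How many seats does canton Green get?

6

Standard divisor 2112178/17 ≈ 124245.765; standard quotas: Red 7.179, Blue 4.129, Green 5.692.
Rounding up gives 8, 5, 6 = 19 seats, so the divisor must be adjusted.
With modified divisor 134800: modified quotas Red 6.617, Blue 3.806, Green 5.246.
Rounding up: Red 7, Blue 4, Green 6 (total 17).
Green receives 6.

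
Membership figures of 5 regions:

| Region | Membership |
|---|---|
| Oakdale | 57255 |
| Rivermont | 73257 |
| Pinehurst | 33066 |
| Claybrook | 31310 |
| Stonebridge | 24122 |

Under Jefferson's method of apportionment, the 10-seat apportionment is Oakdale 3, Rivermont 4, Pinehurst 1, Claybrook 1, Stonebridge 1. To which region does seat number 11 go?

Pinehurst

Priority for the next seat is population ÷ (current seats + 1).
Priorities: Oakdale 14313.750, Rivermont 14651.400, Pinehurst 16533.000, Claybrook 15655.000, Stonebridge 12061.000.
Highest priority: Pinehurst.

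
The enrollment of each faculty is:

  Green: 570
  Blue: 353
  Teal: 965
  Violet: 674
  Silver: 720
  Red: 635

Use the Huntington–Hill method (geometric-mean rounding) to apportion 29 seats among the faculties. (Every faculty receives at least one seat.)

With divisor 137: modified quotas Green 4.161, Blue 2.577, Teal 7.044, Violet 4.920, Silver 5.255, Red 4.635.
Geometric-mean thresholds: Green √(4·5)=4.472, Blue √(2·3)=2.449, Teal √(7·8)=7.483, Violet √(4·5)=4.472, Silver √(5·6)=5.477, Red √(4·5)=4.472.
Each quota rounded against its threshold gives Green 4, Blue 3, Teal 7, Violet 5, Silver 5, Red 5 (total 29).

Green 4, Blue 3, Teal 7, Violet 5, Silver 5, Red 5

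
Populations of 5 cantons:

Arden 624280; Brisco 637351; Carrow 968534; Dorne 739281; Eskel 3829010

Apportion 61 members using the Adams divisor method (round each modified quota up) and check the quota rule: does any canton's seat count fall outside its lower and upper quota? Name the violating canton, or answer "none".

Eskel

Standard quotas: Arden 5.601, Brisco 5.719, Carrow 8.690, Dorne 6.633, Eskel 34.356.
Adams allocation: Arden 6, Brisco 6, Carrow 9, Dorne 7, Eskel 33.
Eskel has quota 34.356 (lower 34, upper 35) but receives 33 — outside the quota interval.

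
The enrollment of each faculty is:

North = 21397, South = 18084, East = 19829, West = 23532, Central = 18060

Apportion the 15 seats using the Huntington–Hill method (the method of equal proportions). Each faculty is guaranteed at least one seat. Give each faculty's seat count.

North: 3, South: 3, East: 3, West: 3, Central: 3

With divisor 7083: modified quotas North 3.021, South 2.553, East 2.800, West 3.322, Central 2.550.
Geometric-mean thresholds: North √(3·4)=3.464, South √(2·3)=2.449, East √(2·3)=2.449, West √(3·4)=3.464, Central √(2·3)=2.449.
Each quota rounded against its threshold gives North 3, South 3, East 3, West 3, Central 3 (total 15).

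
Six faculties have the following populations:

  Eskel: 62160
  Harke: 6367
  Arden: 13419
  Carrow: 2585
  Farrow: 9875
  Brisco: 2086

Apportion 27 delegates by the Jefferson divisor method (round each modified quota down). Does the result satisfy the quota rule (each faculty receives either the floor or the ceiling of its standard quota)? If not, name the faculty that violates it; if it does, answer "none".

Eskel

Standard quotas: Eskel 17.393, Harke 1.782, Arden 3.755, Carrow 0.723, Farrow 2.763, Brisco 0.584.
Jefferson allocation: Eskel 19, Harke 1, Arden 4, Carrow 0, Farrow 3, Brisco 0.
Eskel has quota 17.393 (lower 17, upper 18) but receives 19 — outside the quota interval.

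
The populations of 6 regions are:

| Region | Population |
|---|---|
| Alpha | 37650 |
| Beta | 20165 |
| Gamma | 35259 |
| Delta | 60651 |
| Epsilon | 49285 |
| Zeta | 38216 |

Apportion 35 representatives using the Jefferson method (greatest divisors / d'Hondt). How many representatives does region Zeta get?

Standard divisor 241226/35 ≈ 6892.171; standard quotas: Alpha 5.463, Beta 2.926, Gamma 5.116, Delta 8.800, Epsilon 7.151, Zeta 5.545.
Rounding down gives 5, 2, 5, 8, 7, 5 = 32 seats, so the divisor must be adjusted.
With modified divisor 6300: modified quotas Alpha 5.976, Beta 3.201, Gamma 5.597, Delta 9.627, Epsilon 7.823, Zeta 6.066.
Rounding down: Alpha 5, Beta 3, Gamma 5, Delta 9, Epsilon 7, Zeta 6 (total 35).
Zeta receives 6.

6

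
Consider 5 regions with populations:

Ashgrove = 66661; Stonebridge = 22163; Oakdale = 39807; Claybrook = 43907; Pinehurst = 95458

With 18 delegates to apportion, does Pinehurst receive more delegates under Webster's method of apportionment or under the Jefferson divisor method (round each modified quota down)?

Jefferson

Webster: Ashgrove 5, Stonebridge 1, Oakdale 3, Claybrook 3, Pinehurst 6.
Jefferson: Ashgrove 5, Stonebridge 1, Oakdale 2, Claybrook 3, Pinehurst 7.
Pinehurst gets 6 under Webster and 7 under Jefferson.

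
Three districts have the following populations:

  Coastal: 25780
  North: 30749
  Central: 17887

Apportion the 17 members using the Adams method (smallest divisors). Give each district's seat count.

Standard divisor 74416/17 ≈ 4377.412; standard quotas: Coastal 5.889, North 7.024, Central 4.086.
Rounding up gives 6, 8, 5 = 19 seats, so the divisor must be adjusted.
With modified divisor 4800: modified quotas Coastal 5.371, North 6.406, Central 3.726.
Rounding up: Coastal 6, North 7, Central 4 (total 17).

Coastal 6, North 7, Central 4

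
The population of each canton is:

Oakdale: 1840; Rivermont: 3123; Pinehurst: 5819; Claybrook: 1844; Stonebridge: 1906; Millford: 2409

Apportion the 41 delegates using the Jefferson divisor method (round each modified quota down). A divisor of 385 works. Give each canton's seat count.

Oakdale=4, Rivermont=8, Pinehurst=15, Claybrook=4, Stonebridge=4, Millford=6

With modified divisor 385: modified quotas Oakdale 4.779, Rivermont 8.112, Pinehurst 15.114, Claybrook 4.790, Stonebridge 4.951, Millford 6.257.
Rounding down: Oakdale 4, Rivermont 8, Pinehurst 15, Claybrook 4, Stonebridge 4, Millford 6 (total 41).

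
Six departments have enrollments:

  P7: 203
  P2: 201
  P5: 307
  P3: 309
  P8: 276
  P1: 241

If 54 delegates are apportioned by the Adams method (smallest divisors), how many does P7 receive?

7

Standard divisor 1537/54 ≈ 28.463; standard quotas: P7 7.132, P2 7.062, P5 10.786, P3 10.856, P8 9.697, P1 8.467.
Rounding up gives 8, 8, 11, 11, 10, 9 = 57 seats, so the divisor must be adjusted.
With modified divisor 30.4: modified quotas P7 6.678, P2 6.612, P5 10.099, P3 10.164, P8 9.079, P1 7.928.
Rounding up: P7 7, P2 7, P5 11, P3 11, P8 10, P1 8 (total 54).
P7 receives 7.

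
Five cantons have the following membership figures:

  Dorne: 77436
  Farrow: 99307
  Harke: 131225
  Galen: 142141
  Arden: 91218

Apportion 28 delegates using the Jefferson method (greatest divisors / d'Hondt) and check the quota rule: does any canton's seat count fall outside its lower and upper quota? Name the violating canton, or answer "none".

Standard quotas: Dorne 4.005, Farrow 5.137, Harke 6.788, Galen 7.352, Arden 4.718.
Jefferson allocation: Dorne 4, Farrow 5, Harke 7, Galen 7, Arden 5.
Every allocation lies between the lower and upper quota.

none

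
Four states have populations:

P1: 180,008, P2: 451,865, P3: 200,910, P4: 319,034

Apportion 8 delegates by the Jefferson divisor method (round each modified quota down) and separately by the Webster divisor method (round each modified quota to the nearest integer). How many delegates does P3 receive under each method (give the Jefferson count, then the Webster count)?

1 and 2

Jefferson: P1 1, P2 4, P3 1, P4 2.
Webster: P1 1, P2 3, P3 2, P4 2.
P3 gets 1 under Jefferson and 2 under Webster.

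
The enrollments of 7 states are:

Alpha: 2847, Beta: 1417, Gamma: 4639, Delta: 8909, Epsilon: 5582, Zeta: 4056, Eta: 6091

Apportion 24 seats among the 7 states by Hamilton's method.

Alpha: 2; Beta: 1; Gamma: 3; Delta: 7; Epsilon: 4; Zeta: 3; Eta: 4

Total 33541; standard divisor 33541/24 ≈ 1397.542.
Standard quotas: Alpha 2.0371, Beta 1.0139, Gamma 3.3194, Delta 6.3748, Epsilon 3.9942, Zeta 2.9022, Eta 4.3584.
Lower quotas: Alpha 2, Beta 1, Gamma 3, Delta 6, Epsilon 3, Zeta 2, Eta 4 (sum 21, leaving 3 seats).
Remainders in descending order: Epsilon 0.9942, Zeta 0.9022, Delta 0.3748, Eta 0.3584, Gamma 0.3194, Alpha 0.0371, Beta 0.0139.
Largest remainders: Epsilon, Zeta, Delta receive the extra seats.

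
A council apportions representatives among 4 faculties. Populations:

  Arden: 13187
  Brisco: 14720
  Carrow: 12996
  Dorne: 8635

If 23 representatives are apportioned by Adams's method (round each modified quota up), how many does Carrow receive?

Standard divisor 49538/23 ≈ 2153.826; standard quotas: Arden 6.123, Brisco 6.834, Carrow 6.034, Dorne 4.009.
Rounding up gives 7, 7, 7, 5 = 26 seats, so the divisor must be adjusted.
With modified divisor 2300: modified quotas Arden 5.733, Brisco 6.400, Carrow 5.650, Dorne 3.754.
Rounding up: Arden 6, Brisco 7, Carrow 6, Dorne 4 (total 23).
Carrow receives 6.

6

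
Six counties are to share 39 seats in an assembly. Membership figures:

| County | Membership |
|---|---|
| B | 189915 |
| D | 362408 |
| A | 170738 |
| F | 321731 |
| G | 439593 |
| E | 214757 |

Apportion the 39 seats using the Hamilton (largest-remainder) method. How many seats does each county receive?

Standard divisor: 1699142 ÷ 39 ≈ 43567.744.
Standard quotas: B 4.3591, D 8.3183, A 3.9189, F 7.3846, G 10.0899, E 4.9293.
Lower quotas: B 4, D 8, A 3, F 7, G 10, E 4 (sum 36, leaving 3 seats).
Remainders in descending order: E 0.9293, A 0.9189, F 0.3846, B 0.3591, D 0.3183, G 0.0899.
The surplus seats go to E, A, F.

B=4, D=8, A=4, F=8, G=10, E=5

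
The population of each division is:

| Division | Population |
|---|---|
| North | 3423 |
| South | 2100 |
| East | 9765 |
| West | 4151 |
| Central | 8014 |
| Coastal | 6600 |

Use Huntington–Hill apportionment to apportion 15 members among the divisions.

North=2, South=1, East=4, West=2, Central=3, Coastal=3

With divisor 2367: modified quotas North 1.446, South 0.887, East 4.125, West 1.754, Central 3.386, Coastal 2.788.
Geometric-mean thresholds: North √(1·2)=1.414, South (min 1), East √(4·5)=4.472, West √(1·2)=1.414, Central √(3·4)=3.464, Coastal √(2·3)=2.449.
Each quota rounded against its threshold gives North 2, South 1, East 4, West 2, Central 3, Coastal 3 (total 15).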